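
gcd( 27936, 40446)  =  18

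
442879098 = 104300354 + 338578744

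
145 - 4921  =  -4776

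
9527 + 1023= 10550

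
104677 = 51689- - 52988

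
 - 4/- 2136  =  1/534 = 0.00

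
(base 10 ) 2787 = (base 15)c5c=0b101011100011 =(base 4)223203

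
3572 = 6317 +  - 2745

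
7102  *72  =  511344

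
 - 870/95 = - 174/19 = - 9.16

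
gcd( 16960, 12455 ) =265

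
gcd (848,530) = 106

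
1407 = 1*1407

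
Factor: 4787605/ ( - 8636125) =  - 957521/1727225 = - 5^( - 2 )* 59^( - 1 )*479^1 * 1171^( - 1 )*1999^1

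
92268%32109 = 28050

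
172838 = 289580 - 116742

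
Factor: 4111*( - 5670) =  - 23309370 = - 2^1*3^4*5^1* 7^1*4111^1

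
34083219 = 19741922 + 14341297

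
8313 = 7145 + 1168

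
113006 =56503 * 2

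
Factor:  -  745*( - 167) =124415 =5^1*149^1 * 167^1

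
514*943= 484702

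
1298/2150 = 649/1075 = 0.60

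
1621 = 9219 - 7598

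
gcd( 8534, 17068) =8534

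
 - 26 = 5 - 31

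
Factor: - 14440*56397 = -814372680= - 2^3* 3^1*5^1*11^1*19^2*1709^1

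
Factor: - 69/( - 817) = 3^1*19^( - 1)*23^1*43^( - 1)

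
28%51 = 28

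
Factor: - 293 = - 293^1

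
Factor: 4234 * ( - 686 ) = -2^2*7^3*29^1 *73^1 = -2904524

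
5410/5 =1082 = 1082.00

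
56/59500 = 2/2125 = 0.00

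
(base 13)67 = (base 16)55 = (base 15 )5a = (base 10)85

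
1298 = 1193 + 105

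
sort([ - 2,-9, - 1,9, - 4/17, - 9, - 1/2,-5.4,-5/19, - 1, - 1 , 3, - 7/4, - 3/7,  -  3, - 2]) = [ - 9, - 9, - 5.4, - 3, - 2,- 2, - 7/4, - 1, - 1, - 1, - 1/2,-3/7, - 5/19,- 4/17,  3, 9 ] 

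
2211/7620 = 737/2540 = 0.29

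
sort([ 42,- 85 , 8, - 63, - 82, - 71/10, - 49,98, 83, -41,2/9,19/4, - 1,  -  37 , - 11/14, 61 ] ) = [ - 85, - 82, - 63, - 49, - 41, -37, - 71/10,-1,-11/14,  2/9, 19/4, 8,42, 61,83,  98 ]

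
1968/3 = 656= 656.00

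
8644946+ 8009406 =16654352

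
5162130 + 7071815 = 12233945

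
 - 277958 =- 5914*47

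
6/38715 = 2/12905 = 0.00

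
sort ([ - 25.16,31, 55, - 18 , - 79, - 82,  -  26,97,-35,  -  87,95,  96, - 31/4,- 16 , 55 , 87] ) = [- 87, - 82 , - 79, - 35,- 26 , - 25.16,- 18, - 16,-31/4,31,  55, 55, 87, 95,  96 , 97]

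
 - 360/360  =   - 1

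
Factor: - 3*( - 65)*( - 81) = - 3^5* 5^1 * 13^1 = - 15795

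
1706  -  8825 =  - 7119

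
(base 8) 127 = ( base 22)3l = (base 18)4F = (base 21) 43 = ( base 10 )87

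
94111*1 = 94111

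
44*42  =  1848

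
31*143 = 4433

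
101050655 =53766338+47284317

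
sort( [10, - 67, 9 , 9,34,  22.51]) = [ - 67, 9, 9, 10, 22.51,  34]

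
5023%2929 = 2094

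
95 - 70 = 25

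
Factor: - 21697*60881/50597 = -13^1*  19^( - 1 )*23^1 * 1669^1*2647^1 * 2663^(  -  1) = -  1320935057/50597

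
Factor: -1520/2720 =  - 2^(-1)*17^(  -  1) * 19^1 = - 19/34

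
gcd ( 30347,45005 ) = 1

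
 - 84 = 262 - 346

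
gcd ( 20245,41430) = 5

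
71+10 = 81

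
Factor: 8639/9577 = 53^1*61^( - 1)*157^( - 1)*163^1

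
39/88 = 39/88 = 0.44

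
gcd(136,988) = 4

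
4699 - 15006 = -10307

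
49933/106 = 49933/106 = 471.07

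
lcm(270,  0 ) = 0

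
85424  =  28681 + 56743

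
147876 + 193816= 341692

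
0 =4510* 0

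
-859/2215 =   -  859/2215 = - 0.39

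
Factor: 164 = 2^2*41^1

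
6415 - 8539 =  - 2124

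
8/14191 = 8/14191=0.00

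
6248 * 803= 5017144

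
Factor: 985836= 2^2 * 3^1*82153^1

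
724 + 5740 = 6464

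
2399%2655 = 2399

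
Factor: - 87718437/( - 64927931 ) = 3^3*31^1*6841^ ( - 1)*9491^( - 1) * 104801^1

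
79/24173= 79/24173 = 0.00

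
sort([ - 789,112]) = [ - 789 , 112]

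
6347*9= 57123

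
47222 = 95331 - 48109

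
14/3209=14/3209= 0.00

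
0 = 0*1988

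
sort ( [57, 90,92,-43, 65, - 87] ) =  [ - 87,- 43,57,65,90,  92] 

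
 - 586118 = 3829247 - 4415365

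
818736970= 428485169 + 390251801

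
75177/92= 75177/92 = 817.14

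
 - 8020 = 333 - 8353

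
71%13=6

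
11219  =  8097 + 3122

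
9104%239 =22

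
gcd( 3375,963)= 9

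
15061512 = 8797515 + 6263997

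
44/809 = 44/809 = 0.05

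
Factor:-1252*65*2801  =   - 227945380 = -2^2*5^1*13^1 * 313^1*2801^1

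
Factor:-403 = -13^1*31^1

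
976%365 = 246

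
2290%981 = 328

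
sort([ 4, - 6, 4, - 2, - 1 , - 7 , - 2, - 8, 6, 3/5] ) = [ - 8,-7, - 6, - 2,-2, - 1,  3/5, 4, 4, 6]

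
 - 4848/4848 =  - 1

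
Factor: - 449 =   -  449^1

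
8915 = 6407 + 2508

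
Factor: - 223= - 223^1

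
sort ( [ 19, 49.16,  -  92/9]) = [ - 92/9,19, 49.16]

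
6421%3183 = 55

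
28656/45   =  636+4/5 = 636.80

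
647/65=647/65 = 9.95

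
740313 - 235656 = 504657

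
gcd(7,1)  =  1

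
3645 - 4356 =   -  711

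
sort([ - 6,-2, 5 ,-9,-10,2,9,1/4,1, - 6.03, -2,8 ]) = [-10, - 9,-6.03,-6, - 2,-2,1/4, 1, 2, 5,8,9 ] 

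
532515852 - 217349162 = 315166690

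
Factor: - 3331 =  -3331^1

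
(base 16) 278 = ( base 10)632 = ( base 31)kc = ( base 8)1170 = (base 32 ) jo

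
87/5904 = 29/1968=0.01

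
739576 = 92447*8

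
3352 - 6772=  - 3420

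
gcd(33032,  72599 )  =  1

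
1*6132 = 6132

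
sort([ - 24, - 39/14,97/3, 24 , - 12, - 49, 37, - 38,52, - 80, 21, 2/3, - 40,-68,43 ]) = [- 80, - 68, - 49, - 40, - 38, - 24,  -  12, - 39/14,2/3,21,  24, 97/3, 37,43,  52 ]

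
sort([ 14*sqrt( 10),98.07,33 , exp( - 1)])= [exp( - 1), 33,14 * sqrt (10) , 98.07] 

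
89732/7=12818 + 6/7=12818.86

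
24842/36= 12421/18 = 690.06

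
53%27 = 26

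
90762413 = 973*93281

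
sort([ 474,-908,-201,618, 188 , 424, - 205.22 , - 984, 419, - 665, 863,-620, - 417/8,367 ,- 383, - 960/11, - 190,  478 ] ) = [ - 984, - 908, - 665 , - 620, - 383, - 205.22, - 201,  -  190, - 960/11 , - 417/8, 188, 367  ,  419 , 424, 474, 478, 618  ,  863 ]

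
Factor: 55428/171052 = 93/287=3^1*7^ ( - 1)*31^1*41^ ( - 1)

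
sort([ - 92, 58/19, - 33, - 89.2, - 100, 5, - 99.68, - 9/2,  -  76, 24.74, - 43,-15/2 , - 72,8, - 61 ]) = [ - 100, - 99.68, - 92, - 89.2, - 76, - 72, - 61,- 43, - 33 ,-15/2, - 9/2, 58/19, 5, 8, 24.74]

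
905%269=98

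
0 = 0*5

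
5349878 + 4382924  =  9732802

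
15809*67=1059203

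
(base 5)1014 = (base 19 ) 71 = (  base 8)206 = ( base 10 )134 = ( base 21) 68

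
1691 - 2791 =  - 1100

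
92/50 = 46/25 = 1.84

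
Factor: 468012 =2^2*3^1*43^1*907^1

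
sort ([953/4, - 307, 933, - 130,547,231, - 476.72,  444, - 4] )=[ - 476.72  , - 307, - 130, - 4, 231,  953/4 , 444,547, 933]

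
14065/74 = 190  +  5/74 = 190.07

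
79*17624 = 1392296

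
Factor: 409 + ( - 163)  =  2^1 * 3^1*41^1 = 246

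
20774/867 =23 + 49/51 =23.96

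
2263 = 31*73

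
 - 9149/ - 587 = 9149/587 = 15.59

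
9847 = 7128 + 2719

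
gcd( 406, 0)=406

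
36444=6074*6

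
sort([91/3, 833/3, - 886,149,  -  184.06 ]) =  [ - 886 , - 184.06, 91/3, 149,833/3] 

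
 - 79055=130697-209752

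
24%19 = 5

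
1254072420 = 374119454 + 879952966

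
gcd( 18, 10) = 2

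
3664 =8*458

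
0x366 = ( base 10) 870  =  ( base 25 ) 19K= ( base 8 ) 1546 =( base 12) 606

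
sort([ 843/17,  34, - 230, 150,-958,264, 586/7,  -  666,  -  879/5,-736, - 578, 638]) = [ - 958,  -  736, - 666,  -  578, - 230,  -  879/5, 34 , 843/17, 586/7 , 150,264  ,  638 ] 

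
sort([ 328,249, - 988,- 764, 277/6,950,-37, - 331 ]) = [ - 988, - 764,-331,-37 , 277/6,249,328, 950 ] 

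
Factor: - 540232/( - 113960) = 877/185 =5^( - 1) *37^( - 1)*877^1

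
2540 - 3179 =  - 639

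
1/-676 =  - 1/676  =  - 0.00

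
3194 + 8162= 11356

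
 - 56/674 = - 28/337 = - 0.08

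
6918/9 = 768 + 2/3 = 768.67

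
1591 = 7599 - 6008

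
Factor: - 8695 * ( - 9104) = 2^4 * 5^1*37^1*47^1 *569^1 = 79159280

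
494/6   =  82+1/3= 82.33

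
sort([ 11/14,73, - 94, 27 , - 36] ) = [ - 94, - 36, 11/14,27,  73 ]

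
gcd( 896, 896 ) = 896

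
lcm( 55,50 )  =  550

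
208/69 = 208/69=3.01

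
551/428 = 1  +  123/428 = 1.29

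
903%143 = 45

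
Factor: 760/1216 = 2^( - 3)*5^1 =5/8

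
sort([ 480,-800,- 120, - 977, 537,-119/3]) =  [- 977,-800 , - 120, -119/3 , 480  ,  537]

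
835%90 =25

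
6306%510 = 186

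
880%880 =0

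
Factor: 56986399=109^1*522811^1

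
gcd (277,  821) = 1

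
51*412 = 21012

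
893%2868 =893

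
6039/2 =3019+ 1/2 = 3019.50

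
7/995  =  7/995 =0.01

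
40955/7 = 40955/7 = 5850.71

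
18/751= 18/751 =0.02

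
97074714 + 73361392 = 170436106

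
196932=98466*2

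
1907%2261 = 1907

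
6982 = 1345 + 5637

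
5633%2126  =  1381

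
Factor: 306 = 2^1*3^2*17^1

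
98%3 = 2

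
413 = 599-186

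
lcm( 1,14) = 14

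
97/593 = 97/593 = 0.16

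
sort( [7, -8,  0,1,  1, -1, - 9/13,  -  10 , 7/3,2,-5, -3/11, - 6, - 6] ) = [ -10, -8, - 6 , - 6, - 5,-1,-9/13, - 3/11, 0,1,1,2 , 7/3,7 ]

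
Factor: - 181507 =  - 19^1*41^1*233^1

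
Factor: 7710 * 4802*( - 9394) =-2^3*3^1*5^1*7^5 * 11^1*61^1*257^1 = - 347798007480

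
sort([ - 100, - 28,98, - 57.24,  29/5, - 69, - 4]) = [-100, - 69, -57.24, - 28, - 4,29/5, 98]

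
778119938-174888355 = 603231583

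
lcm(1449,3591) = 82593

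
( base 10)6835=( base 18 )131D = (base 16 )1AB3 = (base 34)5v1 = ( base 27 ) 9A4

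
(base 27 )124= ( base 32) oj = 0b1100010011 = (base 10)787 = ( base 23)1B5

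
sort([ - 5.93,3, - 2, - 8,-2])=[ - 8, - 5.93, - 2, - 2,3] 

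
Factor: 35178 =2^1*3^1*11^1 * 13^1*41^1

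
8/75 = 8/75 =0.11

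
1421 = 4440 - 3019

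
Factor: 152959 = 152959^1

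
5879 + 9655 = 15534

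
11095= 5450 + 5645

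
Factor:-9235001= - 547^1*16883^1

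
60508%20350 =19808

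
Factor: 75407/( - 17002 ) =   -  2^( - 1)*8501^ ( -1 )*75407^1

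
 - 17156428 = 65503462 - 82659890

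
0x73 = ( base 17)6D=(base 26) 4B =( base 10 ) 115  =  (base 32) 3j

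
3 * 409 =1227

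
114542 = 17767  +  96775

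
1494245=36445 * 41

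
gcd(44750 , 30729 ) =1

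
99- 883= - 784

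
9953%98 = 55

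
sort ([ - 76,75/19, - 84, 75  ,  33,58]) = [ - 84, -76,75/19,33,58,75]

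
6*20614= 123684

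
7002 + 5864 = 12866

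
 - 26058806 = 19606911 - 45665717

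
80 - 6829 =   -  6749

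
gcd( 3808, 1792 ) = 224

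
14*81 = 1134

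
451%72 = 19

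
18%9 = 0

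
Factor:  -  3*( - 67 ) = 3^1*67^1 = 201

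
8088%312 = 288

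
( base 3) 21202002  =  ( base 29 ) 6kj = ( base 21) cgh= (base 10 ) 5645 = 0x160D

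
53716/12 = 13429/3 = 4476.33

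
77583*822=63773226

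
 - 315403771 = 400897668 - 716301439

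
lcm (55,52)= 2860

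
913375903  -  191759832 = 721616071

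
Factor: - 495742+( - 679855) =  - 1175597 = - 137^1*8581^1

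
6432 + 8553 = 14985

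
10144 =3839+6305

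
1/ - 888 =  - 1/888 = -0.00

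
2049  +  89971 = 92020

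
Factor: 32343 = 3^1*10781^1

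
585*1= 585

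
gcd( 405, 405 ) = 405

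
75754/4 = 37877/2=18938.50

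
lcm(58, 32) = 928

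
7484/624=1871/156 = 11.99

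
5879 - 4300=1579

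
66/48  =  11/8  =  1.38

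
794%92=58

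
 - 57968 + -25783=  -83751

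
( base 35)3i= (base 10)123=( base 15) 83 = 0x7B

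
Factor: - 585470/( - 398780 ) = 2^( -1)*157^( - 1)*461^1 =461/314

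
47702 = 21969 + 25733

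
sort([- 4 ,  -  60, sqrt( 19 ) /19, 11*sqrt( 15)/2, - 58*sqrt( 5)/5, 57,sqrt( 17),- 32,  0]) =[ - 60, - 32, - 58*sqrt(5) /5, - 4,0, sqrt( 19)/19, sqrt ( 17), 11*sqrt( 15)/2, 57]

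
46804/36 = 11701/9= 1300.11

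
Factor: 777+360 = 1137 = 3^1*379^1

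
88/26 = 44/13 = 3.38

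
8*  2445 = 19560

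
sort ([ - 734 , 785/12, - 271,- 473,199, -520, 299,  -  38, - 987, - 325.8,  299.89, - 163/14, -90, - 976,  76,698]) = [ -987, - 976, - 734, -520,-473, - 325.8 ,-271 , - 90 , - 38 , - 163/14, 785/12, 76, 199, 299, 299.89, 698] 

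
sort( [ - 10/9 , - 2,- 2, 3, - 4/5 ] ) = [ - 2, - 2, - 10/9,- 4/5, 3]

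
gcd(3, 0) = 3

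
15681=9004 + 6677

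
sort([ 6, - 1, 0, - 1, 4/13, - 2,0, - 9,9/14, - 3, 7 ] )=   [-9, - 3, - 2, - 1, -1,0, 0,4/13,9/14,6,7]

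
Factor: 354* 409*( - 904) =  - 130886544 = - 2^4 * 3^1*59^1*113^1*409^1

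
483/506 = 21/22 =0.95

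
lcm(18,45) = 90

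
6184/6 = 1030 + 2/3 = 1030.67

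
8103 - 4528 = 3575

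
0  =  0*35757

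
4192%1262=406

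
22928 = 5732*4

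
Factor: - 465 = -3^1 * 5^1 * 31^1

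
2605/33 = 78  +  31/33 = 78.94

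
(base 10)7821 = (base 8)17215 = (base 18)1629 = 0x1E8D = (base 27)AJI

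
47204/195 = 242 + 14/195 = 242.07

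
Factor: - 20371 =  - 13^1 * 1567^1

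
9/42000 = 3/14000 = 0.00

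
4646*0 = 0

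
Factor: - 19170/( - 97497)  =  710/3611 = 2^1*5^1*23^( - 1)*71^1*157^(  -  1)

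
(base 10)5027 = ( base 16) 13A3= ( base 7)20441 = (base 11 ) 3860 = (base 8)11643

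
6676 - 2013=4663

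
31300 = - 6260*( - 5)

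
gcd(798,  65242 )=2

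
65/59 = 65/59 = 1.10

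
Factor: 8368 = 2^4  *523^1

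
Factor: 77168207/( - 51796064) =-2^( - 5 )*31^1*173^1*14389^1*1618627^(  -  1 )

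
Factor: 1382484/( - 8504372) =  - 345621/2126093 = - 3^1 *23^1*509^( - 1)*4177^( - 1)*5009^1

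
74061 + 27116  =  101177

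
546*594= 324324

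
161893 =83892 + 78001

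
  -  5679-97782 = -103461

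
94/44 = 47/22 = 2.14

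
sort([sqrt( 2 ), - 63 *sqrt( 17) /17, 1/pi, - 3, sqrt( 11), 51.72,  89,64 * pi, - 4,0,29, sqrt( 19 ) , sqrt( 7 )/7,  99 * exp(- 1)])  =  [ - 63*sqrt( 17)/17, - 4, - 3, 0, 1/pi,sqrt( 7 )/7,sqrt( 2), sqrt( 11), sqrt ( 19) , 29,99*exp( - 1 ),51.72, 89,  64 * pi]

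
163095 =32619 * 5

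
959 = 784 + 175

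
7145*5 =35725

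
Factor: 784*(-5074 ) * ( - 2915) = 11595916640 = 2^5*5^1*7^2 * 11^1*43^1 *53^1 * 59^1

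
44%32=12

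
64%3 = 1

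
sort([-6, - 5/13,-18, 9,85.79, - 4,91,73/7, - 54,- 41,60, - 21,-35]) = [ - 54, - 41, - 35, - 21, - 18, - 6, - 4, - 5/13, 9,73/7,60,85.79,91 ] 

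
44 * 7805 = 343420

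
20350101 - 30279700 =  - 9929599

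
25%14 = 11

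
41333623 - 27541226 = 13792397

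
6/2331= 2/777 = 0.00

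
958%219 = 82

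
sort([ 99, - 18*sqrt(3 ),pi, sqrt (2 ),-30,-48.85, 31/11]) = [-48.85,- 18*sqrt(3 ), - 30,sqrt( 2),31/11, pi, 99]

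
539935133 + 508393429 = 1048328562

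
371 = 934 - 563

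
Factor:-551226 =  - 2^1 * 3^1 * 13^1 * 37^1*191^1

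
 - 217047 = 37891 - 254938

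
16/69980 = 4/17495 = 0.00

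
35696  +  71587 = 107283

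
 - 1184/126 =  - 592/63  =  -9.40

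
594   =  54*11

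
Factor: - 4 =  - 2^2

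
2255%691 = 182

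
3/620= 3/620=0.00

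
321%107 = 0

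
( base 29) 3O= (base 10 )111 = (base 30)3L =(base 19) 5G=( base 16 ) 6f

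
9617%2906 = 899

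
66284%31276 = 3732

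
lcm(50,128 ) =3200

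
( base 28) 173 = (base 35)s3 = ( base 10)983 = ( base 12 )69b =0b1111010111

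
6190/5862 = 1  +  164/2931 = 1.06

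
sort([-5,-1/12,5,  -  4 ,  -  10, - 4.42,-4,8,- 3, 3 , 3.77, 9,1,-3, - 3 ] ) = [ - 10,-5, - 4.42, - 4, - 4 , - 3,-3,-3,-1/12,1,3,  3.77, 5, 8,9 ] 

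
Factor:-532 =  -2^2* 7^1*19^1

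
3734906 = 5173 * 722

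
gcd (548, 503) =1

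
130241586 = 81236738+49004848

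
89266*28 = 2499448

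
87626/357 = 12518/51 = 245.45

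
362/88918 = 181/44459=   0.00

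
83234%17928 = 11522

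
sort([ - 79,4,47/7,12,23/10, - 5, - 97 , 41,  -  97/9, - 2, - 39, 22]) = [ - 97, - 79, - 39,-97/9, - 5, - 2,  23/10, 4, 47/7,12,22,41 ] 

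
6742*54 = 364068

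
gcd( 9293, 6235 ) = 1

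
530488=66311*8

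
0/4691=0=0.00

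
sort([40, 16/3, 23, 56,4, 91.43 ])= [4 , 16/3,  23,40,56 , 91.43]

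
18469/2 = 9234  +  1/2 = 9234.50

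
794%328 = 138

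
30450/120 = 1015/4 = 253.75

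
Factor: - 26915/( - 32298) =5/6 = 2^ ( - 1 )*3^( - 1 ) * 5^1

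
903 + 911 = 1814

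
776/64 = 12 + 1/8= 12.12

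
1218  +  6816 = 8034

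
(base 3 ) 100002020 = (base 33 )62l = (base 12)39B9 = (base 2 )1100111011101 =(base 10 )6621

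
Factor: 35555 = 5^1*13^1*547^1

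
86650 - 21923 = 64727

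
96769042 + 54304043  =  151073085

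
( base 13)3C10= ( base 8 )20670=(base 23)G77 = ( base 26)CK0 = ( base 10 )8632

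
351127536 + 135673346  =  486800882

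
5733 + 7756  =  13489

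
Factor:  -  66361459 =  - 53^1*1252103^1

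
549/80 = 6 + 69/80 = 6.86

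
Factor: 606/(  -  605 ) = - 2^1*3^1 * 5^( - 1) * 11^(-2)*101^1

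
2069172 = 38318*54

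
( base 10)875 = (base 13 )524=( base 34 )PP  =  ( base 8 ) 1553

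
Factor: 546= 2^1*3^1*7^1*13^1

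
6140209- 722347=5417862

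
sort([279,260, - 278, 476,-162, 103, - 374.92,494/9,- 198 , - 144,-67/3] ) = [ - 374.92,  -  278, - 198,  -  162,-144, - 67/3,494/9, 103 , 260, 279, 476 ] 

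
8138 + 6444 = 14582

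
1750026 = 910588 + 839438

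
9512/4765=9512/4765 = 2.00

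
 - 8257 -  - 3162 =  - 5095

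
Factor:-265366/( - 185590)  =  479/335= 5^(-1)*67^( - 1 )*479^1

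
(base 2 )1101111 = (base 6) 303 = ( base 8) 157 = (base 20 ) 5B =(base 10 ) 111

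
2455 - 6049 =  - 3594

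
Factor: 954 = 2^1*3^2 * 53^1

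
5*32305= 161525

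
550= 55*10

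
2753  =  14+2739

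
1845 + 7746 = 9591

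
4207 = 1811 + 2396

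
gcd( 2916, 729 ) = 729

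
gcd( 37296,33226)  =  74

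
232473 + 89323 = 321796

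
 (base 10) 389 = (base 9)472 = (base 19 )119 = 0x185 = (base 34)bf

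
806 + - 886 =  - 80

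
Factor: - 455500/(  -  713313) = 500/783 = 2^2*3^( - 3 )*5^3 *29^( - 1 )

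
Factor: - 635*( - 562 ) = 2^1*5^1 * 127^1*281^1  =  356870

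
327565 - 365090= - 37525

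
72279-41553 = 30726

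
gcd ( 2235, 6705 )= 2235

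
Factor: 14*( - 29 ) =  - 406 = - 2^1 * 7^1*29^1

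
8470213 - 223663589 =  - 215193376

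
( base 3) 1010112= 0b1100111000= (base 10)824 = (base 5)11244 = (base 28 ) 11C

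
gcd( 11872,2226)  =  742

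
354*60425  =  21390450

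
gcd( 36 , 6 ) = 6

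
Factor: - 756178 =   -  2^1*378089^1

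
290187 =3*96729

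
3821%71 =58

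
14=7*2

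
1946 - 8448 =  - 6502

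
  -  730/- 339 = 2+52/339 = 2.15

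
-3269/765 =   -  5 + 556/765 = -4.27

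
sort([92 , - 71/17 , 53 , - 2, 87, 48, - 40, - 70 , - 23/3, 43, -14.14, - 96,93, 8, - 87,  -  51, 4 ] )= [- 96, - 87,-70,-51, - 40,  -  14.14,-23/3,-71/17, - 2, 4, 8, 43, 48, 53 , 87,92,93]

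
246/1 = 246= 246.00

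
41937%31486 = 10451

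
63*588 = 37044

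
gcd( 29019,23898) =1707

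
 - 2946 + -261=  - 3207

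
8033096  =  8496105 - 463009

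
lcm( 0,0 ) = 0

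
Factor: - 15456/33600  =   - 23/50 = - 2^ ( - 1 )*5^(-2) * 23^1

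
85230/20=4261 + 1/2 = 4261.50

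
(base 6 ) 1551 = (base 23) id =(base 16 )1AB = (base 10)427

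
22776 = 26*876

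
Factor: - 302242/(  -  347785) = 2^1*5^ (  -  1 )*69557^ (-1 )*151121^1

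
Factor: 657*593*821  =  319862421 = 3^2*73^1*593^1*821^1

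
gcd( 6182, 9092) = 2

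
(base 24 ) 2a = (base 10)58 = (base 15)3d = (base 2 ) 111010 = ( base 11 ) 53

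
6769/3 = 6769/3 = 2256.33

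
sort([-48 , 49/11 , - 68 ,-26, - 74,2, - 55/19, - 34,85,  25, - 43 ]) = [-74, - 68, - 48, - 43, - 34,- 26,-55/19,2 , 49/11,25,85]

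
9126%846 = 666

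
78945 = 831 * 95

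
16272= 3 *5424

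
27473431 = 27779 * 989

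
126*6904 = 869904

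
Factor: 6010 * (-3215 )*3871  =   -74796042650 = -2^1 * 5^2*7^2*79^1* 601^1* 643^1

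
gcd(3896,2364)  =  4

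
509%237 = 35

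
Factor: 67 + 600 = 667 = 23^1*29^1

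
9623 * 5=48115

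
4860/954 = 5 + 5/53 = 5.09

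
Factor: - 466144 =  - 2^5*7^1 *2081^1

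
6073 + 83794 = 89867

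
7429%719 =239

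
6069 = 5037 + 1032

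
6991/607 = 6991/607 = 11.52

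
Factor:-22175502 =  - 2^1*3^1 * 73^1*197^1* 257^1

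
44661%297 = 111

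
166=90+76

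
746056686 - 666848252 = 79208434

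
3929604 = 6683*588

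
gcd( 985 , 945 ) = 5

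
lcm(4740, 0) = 0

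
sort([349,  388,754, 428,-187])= [-187, 349, 388, 428, 754]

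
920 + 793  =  1713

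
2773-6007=  -  3234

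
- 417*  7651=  - 3190467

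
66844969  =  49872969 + 16972000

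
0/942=0 =0.00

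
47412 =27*1756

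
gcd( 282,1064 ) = 2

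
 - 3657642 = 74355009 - 78012651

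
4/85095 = 4/85095 = 0.00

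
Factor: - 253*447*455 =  - 51456405 = - 3^1*5^1*7^1 * 11^1 * 13^1 * 23^1*149^1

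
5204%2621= 2583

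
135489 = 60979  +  74510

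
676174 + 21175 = 697349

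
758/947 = 758/947 = 0.80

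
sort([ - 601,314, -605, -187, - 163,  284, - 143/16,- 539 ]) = [ - 605,  -  601, - 539, - 187, - 163, - 143/16,284,  314]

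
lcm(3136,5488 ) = 21952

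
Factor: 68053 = 68053^1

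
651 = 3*217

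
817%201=13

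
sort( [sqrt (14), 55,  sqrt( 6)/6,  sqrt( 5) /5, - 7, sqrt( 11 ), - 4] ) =[  -  7 , - 4, sqrt( 6) /6,sqrt ( 5) /5,sqrt (11),sqrt(14 ),55 ] 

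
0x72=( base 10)114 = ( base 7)222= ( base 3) 11020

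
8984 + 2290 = 11274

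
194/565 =194/565  =  0.34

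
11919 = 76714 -64795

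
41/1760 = 41/1760 = 0.02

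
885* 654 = 578790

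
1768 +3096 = 4864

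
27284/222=13642/111=122.90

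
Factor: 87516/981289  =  2^2*3^2 * 11^1*13^1*17^1 *981289^( - 1) 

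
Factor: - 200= - 2^3*5^2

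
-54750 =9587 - 64337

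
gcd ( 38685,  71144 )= 1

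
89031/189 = 29677/63 = 471.06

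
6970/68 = 205/2 = 102.50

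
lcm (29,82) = 2378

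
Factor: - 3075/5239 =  - 3^1 * 5^2*13^(-2)*31^( - 1) *41^1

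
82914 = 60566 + 22348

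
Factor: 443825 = 5^2*41^1*433^1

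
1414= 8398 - 6984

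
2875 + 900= 3775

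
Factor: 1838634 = 2^1 * 3^1*7^1 * 43777^1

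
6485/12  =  540 + 5/12 = 540.42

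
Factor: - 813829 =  - 813829^1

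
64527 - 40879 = 23648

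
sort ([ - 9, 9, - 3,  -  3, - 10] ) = [ - 10,-9, - 3, - 3, 9]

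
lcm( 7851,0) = 0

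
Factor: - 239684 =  - 2^2*59921^1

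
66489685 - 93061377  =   - 26571692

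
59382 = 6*9897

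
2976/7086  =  496/1181 = 0.42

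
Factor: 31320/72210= 36/83 = 2^2*3^2*83^( -1)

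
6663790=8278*805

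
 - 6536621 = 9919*( - 659 ) 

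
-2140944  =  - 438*4888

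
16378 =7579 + 8799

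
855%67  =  51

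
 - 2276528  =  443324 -2719852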